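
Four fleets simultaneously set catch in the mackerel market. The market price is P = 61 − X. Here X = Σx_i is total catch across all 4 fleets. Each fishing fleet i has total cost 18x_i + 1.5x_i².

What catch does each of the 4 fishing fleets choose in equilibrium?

5.375

A representative fishing fleet's profit is π_i = x_i(61 − X) − 18x_i − 1.5x_i², with X = x_i + Σ_{j≠i} x_j.
First-order condition: 43 − 5x_i − Σ_{j≠i} x_j = 0.
With identical fishing fleets, set every x_j = x: then 43 − 5x − 3x = 0, i.e. x = 43/8 = 5.375.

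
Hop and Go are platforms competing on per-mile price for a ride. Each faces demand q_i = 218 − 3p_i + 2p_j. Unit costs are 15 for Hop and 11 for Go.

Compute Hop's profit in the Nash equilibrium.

7500

Hop's profit: π = (p_{Hop} − 15)(218 − 3p_{Hop} + 2p_{Go}).
∂π/∂p_{Hop} = 263 − 6p_{Hop} + 2p_{Go} = 0 ⇒ p_{Hop} = 263/6 + (1/3)p_{Go}.
Similarly p_{Go} = 251/6 + (1/3)p_{Hop}.
Solving the two reaction functions simultaneously: (1 − (1/3)(1/3))p_{Hop} = 263/6 + (1/3)·(251/6), so (8/9)p_{Hop} = 520/9 and p_{Hop} = 65.
Then p_{Go} = 251/6 + (1/3)·65 = 63.5.
q_{Hop} = 218 − 3·65 + 2·63.5 = 150.
Profit = (65 − 15)·150 = 7500.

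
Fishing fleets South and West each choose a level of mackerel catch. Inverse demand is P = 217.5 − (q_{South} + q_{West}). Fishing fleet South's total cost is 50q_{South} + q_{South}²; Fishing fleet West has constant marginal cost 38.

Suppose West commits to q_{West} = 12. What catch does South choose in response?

Fishing fleet South's profit: π = q_{South}(217.5 − (q_{South} + q_{West})) − 50q_{South} − q_{South}².
∂π/∂q_{South} = 167.5 − 4q_{South} − q_{West} = 0, so q_{South} = 41.875 − 0.25q_{West}.
At q_{West} = 12: q_{South} = 41.875 − 0.25·12 = 38.875.

38.875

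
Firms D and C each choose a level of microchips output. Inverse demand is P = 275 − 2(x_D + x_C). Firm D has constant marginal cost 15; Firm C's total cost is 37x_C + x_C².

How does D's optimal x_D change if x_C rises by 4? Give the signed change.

Firm D's profit: π = x_D(275 − 2(x_D + x_C)) − 15x_D.
∂π/∂x_D = 260 − 4x_D − 2x_C = 0, so x_D = 65 − 0.5x_C.
The reaction-function slope is −0.5, so a 4-unit rise in x_C moves x_D by −0.5 × 4 = −2. D's best response falls — the actions are strategic substitutes.

-2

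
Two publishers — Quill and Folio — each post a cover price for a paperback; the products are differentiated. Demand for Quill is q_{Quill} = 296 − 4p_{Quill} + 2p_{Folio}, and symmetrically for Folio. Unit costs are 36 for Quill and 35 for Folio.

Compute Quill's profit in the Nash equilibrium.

5535.36

Quill's profit: π = (p_{Quill} − 36)(296 − 4p_{Quill} + 2p_{Folio}).
∂π/∂p_{Quill} = 440 − 8p_{Quill} + 2p_{Folio} = 0 ⇒ p_{Quill} = 55 + 0.25p_{Folio}.
Similarly p_{Folio} = 54.5 + 0.25p_{Quill}.
Substituting the second reaction function into the first: p_{Quill} = 55 + 0.25(54.5 + 0.25p_{Quill}), which gives 0.9375p_{Quill} = 68.625 ⇒ p_{Quill} = 73.2.
Then p_{Folio} = 54.5 + 0.25·73.2 = 72.8.
q_{Quill} = 296 − 4·73.2 + 2·72.8 = 148.8.
Profit = (73.2 − 36)·148.8 = 5535.36.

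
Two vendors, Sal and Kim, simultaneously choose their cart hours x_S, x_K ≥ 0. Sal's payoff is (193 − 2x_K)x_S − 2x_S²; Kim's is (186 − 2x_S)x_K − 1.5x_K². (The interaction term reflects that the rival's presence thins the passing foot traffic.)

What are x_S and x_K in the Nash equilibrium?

25.875, 44.75

Expanding Sal's payoff: 193x_S − 2x_Kx_S − 2x_S².
∂π/∂x_S = 193 − 2x_K − 4x_S = 0, so x_S = 48.25 − 0.5x_K.
Likewise for Kim: x_K = 62 − (2/3)x_S.
Solving the two reaction functions simultaneously: (1 − (−0.5)(−2/3))x_S = 48.25 − 0.5·62, so (2/3)x_S = 17.25 and x_S = 25.875.
Then x_K = 62 − (2/3)·25.875 = 44.75.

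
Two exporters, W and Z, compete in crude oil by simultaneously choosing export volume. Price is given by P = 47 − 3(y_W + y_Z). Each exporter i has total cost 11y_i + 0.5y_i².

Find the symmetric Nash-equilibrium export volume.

Exporter W's profit: π = y_W(47 − 3(y_W + y_Z)) − 11y_W − 0.5y_W².
∂π/∂y_W = 36 − 7y_W − 3y_Z = 0, so y_W = 36/7 − (3/7)y_Z.
Setting y_W = y_Z in the reaction function: y_W = 36/7 − (3/7)y_W, so y_W = (36/7) / (10/7) = 3.6.

3.6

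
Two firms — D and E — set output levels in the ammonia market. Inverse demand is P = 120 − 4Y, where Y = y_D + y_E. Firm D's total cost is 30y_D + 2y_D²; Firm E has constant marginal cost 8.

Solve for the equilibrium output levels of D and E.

3.4, 12.3

Firm D's profit: π = y_D(120 − 4(y_D + y_E)) − 30y_D − 2y_D².
∂π/∂y_D = 90 − 12y_D − 4y_E = 0, so y_D = 7.5 − (1/3)y_E.
For E: ∂π/∂y_E = 112 − 8y_E − 4y_D = 0 ⇒ y_E = 14 − 0.5y_D.
Plugging y_E into D's best response: y_D = 7.5 − (1/3)(14 − 0.5y_D) ⇒ (5/6)y_D = 17/6, so y_D = 3.4.
Then y_E = 14 − 0.5·3.4 = 12.3.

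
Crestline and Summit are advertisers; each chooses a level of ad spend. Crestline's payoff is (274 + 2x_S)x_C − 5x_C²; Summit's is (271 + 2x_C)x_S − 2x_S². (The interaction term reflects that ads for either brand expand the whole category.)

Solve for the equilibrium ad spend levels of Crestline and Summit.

45.5, 90.5

Expanding Crestline's payoff: 274x_C + 2x_Sx_C − 5x_C².
∂π/∂x_C = 274 + 2x_S − 10x_C = 0, so x_C = 27.4 + 0.2x_S.
Likewise for Summit: x_S = 67.75 + 0.5x_C.
Solving the two reaction functions simultaneously: (1 − (0.2)(0.5))x_C = 27.4 + 0.2·67.75, so 0.9x_C = 40.95 and x_C = 45.5.
Then x_S = 67.75 + 0.5·45.5 = 90.5.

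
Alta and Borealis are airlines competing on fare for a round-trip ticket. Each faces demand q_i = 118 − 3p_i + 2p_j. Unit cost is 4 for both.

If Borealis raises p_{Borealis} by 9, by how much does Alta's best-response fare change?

Alta's profit: π = (p_{Alta} − 4)(118 − 3p_{Alta} + 2p_{Borealis}).
∂π/∂p_{Alta} = 130 − 6p_{Alta} + 2p_{Borealis} = 0 ⇒ p_{Alta} = 65/3 + (1/3)p_{Borealis}.
The reaction-function slope is 1/3, so a 9-unit rise in p_{Borealis} moves p_{Alta} by 1/3 × 9 = 3. Alta's best response rises — the actions are strategic complements.

3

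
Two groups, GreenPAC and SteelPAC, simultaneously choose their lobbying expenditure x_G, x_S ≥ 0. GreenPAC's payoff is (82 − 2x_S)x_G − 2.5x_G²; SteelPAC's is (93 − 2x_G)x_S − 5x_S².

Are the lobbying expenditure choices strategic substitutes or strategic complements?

Expanding GreenPAC's payoff: 82x_G − 2x_Sx_G − 2.5x_G².
∂π/∂x_G = 82 − 2x_S − 5x_G = 0, so x_G = 16.4 − 0.4x_S.
The best-response slope dx_G/dx_S = −0.4 < 0: the reaction function is downward-sloping, so the choices are strategic substitutes.

strategic substitutes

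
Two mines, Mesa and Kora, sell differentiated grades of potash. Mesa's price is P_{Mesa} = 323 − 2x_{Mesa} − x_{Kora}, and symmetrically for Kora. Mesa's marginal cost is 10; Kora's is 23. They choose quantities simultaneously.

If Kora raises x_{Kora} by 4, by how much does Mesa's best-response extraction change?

-1

Mine Mesa's profit: π = x_{Mesa}(323 − 2x_{Mesa} − x_{Kora}) − 10x_{Mesa}.
∂π/∂x_{Mesa} = 313 − 4x_{Mesa} − x_{Kora} = 0 ⇒ x_{Mesa} = 78.25 − 0.25x_{Kora}.
The reaction-function slope is −0.25, so a 4-unit rise in x_{Kora} moves x_{Mesa} by −0.25 × 4 = −1. Mesa's best response falls — the actions are strategic substitutes.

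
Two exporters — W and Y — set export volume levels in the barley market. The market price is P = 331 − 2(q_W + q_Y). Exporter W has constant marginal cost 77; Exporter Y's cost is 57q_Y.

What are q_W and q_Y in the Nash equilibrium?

39, 49

Exporter W's profit: π = q_W(331 − 2(q_W + q_Y)) − 77q_W.
∂π/∂q_W = 254 − 4q_W − 2q_Y = 0, so q_W = 63.5 − 0.5q_Y.
By the same steps for Y: q_Y = 68.5 − 0.5q_W.
Solving the two reaction functions simultaneously: (1 − (−0.5)(−0.5))q_W = 63.5 − 0.5·68.5, so 0.75q_W = 29.25 and q_W = 39.
Then q_Y = 68.5 − 0.5·39 = 49.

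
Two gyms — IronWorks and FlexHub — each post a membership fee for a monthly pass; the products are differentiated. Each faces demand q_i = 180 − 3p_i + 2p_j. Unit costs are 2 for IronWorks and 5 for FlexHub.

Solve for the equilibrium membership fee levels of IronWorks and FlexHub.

IronWorks's profit: π = (p_{IronWorks} − 2)(180 − 3p_{IronWorks} + 2p_{FlexHub}).
∂π/∂p_{IronWorks} = 186 − 6p_{IronWorks} + 2p_{FlexHub} = 0 ⇒ p_{IronWorks} = 31 + (1/3)p_{FlexHub}.
Similarly p_{FlexHub} = 32.5 + (1/3)p_{IronWorks}.
Solving the two reaction functions simultaneously: (1 − (1/3)(1/3))p_{IronWorks} = 31 + (1/3)·32.5, so (8/9)p_{IronWorks} = 251/6 and p_{IronWorks} = 47.0625.
Then p_{FlexHub} = 32.5 + (1/3)·47.0625 = 48.1875.

47.0625, 48.1875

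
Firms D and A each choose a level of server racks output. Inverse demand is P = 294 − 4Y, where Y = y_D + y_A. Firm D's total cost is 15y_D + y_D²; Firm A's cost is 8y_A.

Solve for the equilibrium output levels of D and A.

Firm D's profit: π = y_D(294 − 4(y_D + y_A)) − 15y_D − y_D².
∂π/∂y_D = 279 − 10y_D − 4y_A = 0, so y_D = 27.9 − 0.4y_A.
For A: ∂π/∂y_A = 286 − 8y_A − 4y_D = 0 ⇒ y_A = 35.75 − 0.5y_D.
Plugging y_A into D's best response: y_D = 27.9 − 0.4(35.75 − 0.5y_D) ⇒ 0.8y_D = 13.6, so y_D = 17.
Then y_A = 35.75 − 0.5·17 = 27.25.

17, 27.25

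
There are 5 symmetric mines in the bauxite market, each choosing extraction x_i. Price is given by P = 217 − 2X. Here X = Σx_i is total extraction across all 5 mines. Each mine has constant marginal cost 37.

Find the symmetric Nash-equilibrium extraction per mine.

A representative mine's profit is π_i = x_i(217 − 2X) − 37x_i, with X = x_i + Σ_{j≠i} x_j.
First-order condition: 180 − 4x_i − 2Σ_{j≠i} x_j = 0.
In a symmetric equilibrium every mine chooses the same x, so Σ_{j≠i} x_j = 4x. The condition becomes 180 − 12x = 0, giving x = 180/12 = 15.

15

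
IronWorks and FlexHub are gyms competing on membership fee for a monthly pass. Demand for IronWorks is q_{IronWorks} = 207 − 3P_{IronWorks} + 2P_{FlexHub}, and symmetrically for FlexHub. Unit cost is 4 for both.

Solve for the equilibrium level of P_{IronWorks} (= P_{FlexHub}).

54.75

IronWorks's profit: π = (P_{IronWorks} − 4)(207 − 3P_{IronWorks} + 2P_{FlexHub}).
∂π/∂P_{IronWorks} = 219 − 6P_{IronWorks} + 2P_{FlexHub} = 0 ⇒ P_{IronWorks} = 36.5 + (1/3)P_{FlexHub}.
By symmetry P_{FlexHub} = P_{IronWorks}; substituting into the reaction function, (2/3)P_{IronWorks} = 36.5 and P_{IronWorks} = 54.75.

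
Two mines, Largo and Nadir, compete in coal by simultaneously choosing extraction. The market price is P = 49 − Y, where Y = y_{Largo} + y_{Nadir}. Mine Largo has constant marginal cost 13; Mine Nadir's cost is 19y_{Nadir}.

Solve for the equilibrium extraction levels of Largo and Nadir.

14, 8

Mine Largo's profit: π = y_{Largo}(49 − (y_{Largo} + y_{Nadir})) − 13y_{Largo}.
∂π/∂y_{Largo} = 36 − 2y_{Largo} − y_{Nadir} = 0, so y_{Largo} = 18 − 0.5y_{Nadir}.
By the same steps for Nadir: y_{Nadir} = 15 − 0.5y_{Largo}.
Substituting the second reaction function into the first: y_{Largo} = 18 − 0.5(15 − 0.5y_{Largo}), which gives 0.75y_{Largo} = 10.5 ⇒ y_{Largo} = 14.
Then y_{Nadir} = 15 − 0.5·14 = 8.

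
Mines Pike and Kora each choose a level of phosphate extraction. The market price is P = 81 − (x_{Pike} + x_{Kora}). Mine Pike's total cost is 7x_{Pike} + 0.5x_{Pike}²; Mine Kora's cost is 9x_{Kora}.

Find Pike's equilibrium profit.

346.56

Mine Pike's profit: π = x_{Pike}(81 − (x_{Pike} + x_{Kora})) − 7x_{Pike} − 0.5x_{Pike}².
∂π/∂x_{Pike} = 74 − 3x_{Pike} − x_{Kora} = 0, so x_{Pike} = 74/3 − (1/3)x_{Kora}.
For Kora: ∂π/∂x_{Kora} = 72 − 2x_{Kora} − x_{Pike} = 0 ⇒ x_{Kora} = 36 − 0.5x_{Pike}.
Plugging x_{Kora} into Pike's best response: x_{Pike} = 74/3 − (1/3)(36 − 0.5x_{Pike}) ⇒ (5/6)x_{Pike} = 38/3, so x_{Pike} = 15.2.
Then x_{Kora} = 36 − 0.5·15.2 = 28.4.
Price P = 81 − 43.6 = 37.4.
Pike's profit: (37.4 − 7)·15.2 − 0.5(15.2)² = 346.56.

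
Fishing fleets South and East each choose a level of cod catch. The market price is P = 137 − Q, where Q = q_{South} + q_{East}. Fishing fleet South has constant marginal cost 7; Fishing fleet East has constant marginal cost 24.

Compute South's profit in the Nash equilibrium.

2401

Fishing fleet South's profit: π = q_{South}(137 − (q_{South} + q_{East})) − 7q_{South}.
∂π/∂q_{South} = 130 − 2q_{South} − q_{East} = 0, so q_{South} = 65 − 0.5q_{East}.
By the same steps for East: q_{East} = 56.5 − 0.5q_{South}.
Plugging q_{East} into South's best response: q_{South} = 65 − 0.5(56.5 − 0.5q_{South}) ⇒ 0.75q_{South} = 36.75, so q_{South} = 49.
Then q_{East} = 56.5 − 0.5·49 = 32.
Price P = 137 − 81 = 56.
South's profit: (56 − 7)·49 = 2401.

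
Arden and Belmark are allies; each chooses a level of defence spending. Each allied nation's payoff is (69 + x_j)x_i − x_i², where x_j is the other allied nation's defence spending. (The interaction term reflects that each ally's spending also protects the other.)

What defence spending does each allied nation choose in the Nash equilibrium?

Arden's payoff is (69 + x_B)x_A − x_A².
∂π/∂x_A = 69 + x_B − 2x_A = 0, so x_A = 34.5 + 0.5x_B.
The game is symmetric, so in equilibrium x_B = x_A: the reaction function gives 0.5x_A = 34.5, hence x_A = 69.

69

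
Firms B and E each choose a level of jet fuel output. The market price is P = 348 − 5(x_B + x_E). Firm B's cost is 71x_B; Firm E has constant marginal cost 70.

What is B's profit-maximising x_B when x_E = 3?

26.2

Firm B's profit: π = x_B(348 − 5(x_B + x_E)) − 71x_B.
∂π/∂x_B = 277 − 10x_B − 5x_E = 0, so x_B = 27.7 − 0.5x_E.
At x_E = 3: x_B = 27.7 − 0.5·3 = 26.2.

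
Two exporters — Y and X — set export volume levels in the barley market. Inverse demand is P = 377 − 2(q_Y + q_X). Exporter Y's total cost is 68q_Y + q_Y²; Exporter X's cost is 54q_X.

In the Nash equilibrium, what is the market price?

Exporter Y's profit: π = q_Y(377 − 2(q_Y + q_X)) − 68q_Y − q_Y².
∂π/∂q_Y = 309 − 6q_Y − 2q_X = 0, so q_Y = 51.5 − (1/3)q_X.
For X: ∂π/∂q_X = 323 − 4q_X − 2q_Y = 0 ⇒ q_X = 80.75 − 0.5q_Y.
Solving the two reaction functions simultaneously: (1 − (−1/3)(−0.5))q_Y = 51.5 − (1/3)·80.75, so (5/6)q_Y = 295/12 and q_Y = 29.5.
Then q_X = 80.75 − 0.5·29.5 = 66.
Equilibrium price: P = 377 − 2·95.5 = 186.

186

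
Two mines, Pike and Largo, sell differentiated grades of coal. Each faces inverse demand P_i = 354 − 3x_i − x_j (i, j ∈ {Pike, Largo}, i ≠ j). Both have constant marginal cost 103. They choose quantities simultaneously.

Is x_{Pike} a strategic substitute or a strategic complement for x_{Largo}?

Mine Pike's profit: π = x_{Pike}(354 − 3x_{Pike} − x_{Largo}) − 103x_{Pike}.
∂π/∂x_{Pike} = 251 − 6x_{Pike} − x_{Largo} = 0 ⇒ x_{Pike} = 251/6 − (1/6)x_{Largo}.
The best-response slope dx_{Pike}/dx_{Largo} = −1/6 < 0: the reaction function is downward-sloping, so the choices are strategic substitutes.

strategic substitutes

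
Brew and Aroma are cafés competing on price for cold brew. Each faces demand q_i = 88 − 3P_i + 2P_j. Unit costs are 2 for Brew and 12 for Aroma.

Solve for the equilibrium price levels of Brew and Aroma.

Brew's profit: π = (P_{Brew} − 2)(88 − 3P_{Brew} + 2P_{Aroma}).
∂π/∂P_{Brew} = 94 − 6P_{Brew} + 2P_{Aroma} = 0 ⇒ P_{Brew} = 47/3 + (1/3)P_{Aroma}.
Similarly P_{Aroma} = 62/3 + (1/3)P_{Brew}.
Plugging P_{Aroma} into Brew's best response: P_{Brew} = 47/3 + (1/3)(62/3 + (1/3)P_{Brew}) ⇒ (8/9)P_{Brew} = 203/9, so P_{Brew} = 25.375.
Then P_{Aroma} = 62/3 + (1/3)·25.375 = 29.125.

25.375, 29.125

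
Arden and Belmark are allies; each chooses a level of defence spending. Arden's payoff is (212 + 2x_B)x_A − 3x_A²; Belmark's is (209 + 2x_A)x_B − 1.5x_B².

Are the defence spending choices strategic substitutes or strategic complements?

Expanding Arden's payoff: 212x_A + 2x_Bx_A − 3x_A².
∂π/∂x_A = 212 + 2x_B − 6x_A = 0, so x_A = 106/3 + (1/3)x_B.
The best-response slope dx_A/dx_B = 1/3 > 0: the reaction function is upward-sloping, so the choices are strategic complements.

strategic complements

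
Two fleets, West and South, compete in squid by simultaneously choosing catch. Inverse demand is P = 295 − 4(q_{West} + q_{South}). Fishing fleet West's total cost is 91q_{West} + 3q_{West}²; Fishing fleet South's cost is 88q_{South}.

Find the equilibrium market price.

Fishing fleet West's profit: π = q_{West}(295 − 4(q_{West} + q_{South})) − 91q_{West} − 3q_{West}².
∂π/∂q_{West} = 204 − 14q_{West} − 4q_{South} = 0, so q_{West} = 102/7 − (2/7)q_{South}.
For South: ∂π/∂q_{South} = 207 − 8q_{South} − 4q_{West} = 0 ⇒ q_{South} = 25.875 − 0.5q_{West}.
Solving the two reaction functions simultaneously: (1 − (−2/7)(−0.5))q_{West} = 102/7 − (2/7)·25.875, so (6/7)q_{West} = 201/28 and q_{West} = 8.375.
Then q_{South} = 25.875 − 0.5·8.375 = 21.6875.
Equilibrium price: P = 295 − 4·30.0625 = 174.75.

174.75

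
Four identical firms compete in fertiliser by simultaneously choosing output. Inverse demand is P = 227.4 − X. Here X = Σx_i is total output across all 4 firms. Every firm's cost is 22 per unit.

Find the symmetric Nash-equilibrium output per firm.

A representative firm's profit is π_i = x_i(227.4 − X) − 22x_i, with X = x_i + Σ_{j≠i} x_j.
First-order condition: 205.4 − 2x_i − Σ_{j≠i} x_j = 0.
In a symmetric equilibrium every firm chooses the same x, so Σ_{j≠i} x_j = 3x. The condition becomes 205.4 − 5x = 0, giving x = 205.4/5 = 41.08.

41.08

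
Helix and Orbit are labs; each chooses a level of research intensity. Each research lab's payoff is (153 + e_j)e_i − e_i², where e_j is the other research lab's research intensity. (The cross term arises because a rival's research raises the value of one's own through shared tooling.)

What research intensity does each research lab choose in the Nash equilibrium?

Helix's payoff is (153 + e_O)e_H − e_H².
∂π/∂e_H = 153 + e_O − 2e_H = 0, so e_H = 76.5 + 0.5e_O.
Setting e_H = e_O in the reaction function: e_H = 76.5 + 0.5e_H, so e_H = 76.5 / 0.5 = 153.

153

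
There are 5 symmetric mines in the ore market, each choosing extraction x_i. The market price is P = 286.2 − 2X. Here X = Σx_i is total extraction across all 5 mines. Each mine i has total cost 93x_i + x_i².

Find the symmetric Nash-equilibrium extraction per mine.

A representative mine's profit is π_i = x_i(286.2 − 2X) − 93x_i − x_i², with X = x_i + Σ_{j≠i} x_j.
First-order condition: 193.2 − 6x_i − 2Σ_{j≠i} x_j = 0.
In a symmetric equilibrium every mine chooses the same x, so Σ_{j≠i} x_j = 4x. The condition becomes 193.2 − 14x = 0, giving x = 193.2/14 = 13.8.

13.8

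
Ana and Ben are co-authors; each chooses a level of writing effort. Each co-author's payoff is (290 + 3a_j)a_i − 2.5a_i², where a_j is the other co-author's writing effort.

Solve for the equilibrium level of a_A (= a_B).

Ana's payoff is (290 + 3a_B)a_A − 2.5a_A².
∂π/∂a_A = 290 + 3a_B − 5a_A = 0, so a_A = 58 + 0.6a_B.
By symmetry a_B = a_A; substituting into the reaction function, 0.4a_A = 58 and a_A = 145.

145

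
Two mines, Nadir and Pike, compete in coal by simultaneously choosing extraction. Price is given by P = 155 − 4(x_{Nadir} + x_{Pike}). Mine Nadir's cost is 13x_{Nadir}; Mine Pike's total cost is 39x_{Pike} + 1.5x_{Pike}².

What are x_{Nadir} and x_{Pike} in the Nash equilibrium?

Mine Nadir's profit: π = x_{Nadir}(155 − 4(x_{Nadir} + x_{Pike})) − 13x_{Nadir}.
∂π/∂x_{Nadir} = 142 − 8x_{Nadir} − 4x_{Pike} = 0, so x_{Nadir} = 17.75 − 0.5x_{Pike}.
For Pike: ∂π/∂x_{Pike} = 116 − 11x_{Pike} − 4x_{Nadir} = 0 ⇒ x_{Pike} = 116/11 − (4/11)x_{Nadir}.
Substituting the second reaction function into the first: x_{Nadir} = 17.75 − 0.5(116/11 − (4/11)x_{Nadir}), which gives (9/11)x_{Nadir} = 549/44 ⇒ x_{Nadir} = 15.25.
Then x_{Pike} = 116/11 − (4/11)·15.25 = 5.

15.25, 5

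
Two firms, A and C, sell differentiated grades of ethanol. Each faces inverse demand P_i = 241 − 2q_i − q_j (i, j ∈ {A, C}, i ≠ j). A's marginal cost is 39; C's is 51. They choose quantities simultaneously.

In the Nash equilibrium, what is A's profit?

3394.88

Firm A's profit: π = q_A(241 − 2q_A − q_C) − 39q_A.
∂π/∂q_A = 202 − 4q_A − q_C = 0 ⇒ q_A = 50.5 − 0.25q_C.
Similarly q_C = 47.5 − 0.25q_A.
Substituting the second reaction function into the first: q_A = 50.5 − 0.25(47.5 − 0.25q_A), which gives 0.9375q_A = 38.625 ⇒ q_A = 41.2.
Then q_C = 47.5 − 0.25·41.2 = 37.2.
P_A = 241 − 2·41.2 − 37.2 = 121.4.
Profit = (121.4 − 39)·41.2 = 3394.88.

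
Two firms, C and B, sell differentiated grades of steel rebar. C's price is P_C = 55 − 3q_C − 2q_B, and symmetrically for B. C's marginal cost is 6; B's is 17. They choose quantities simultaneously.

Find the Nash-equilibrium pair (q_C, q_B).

Firm C's profit: π = q_C(55 − 3q_C − 2q_B) − 6q_C.
∂π/∂q_C = 49 − 6q_C − 2q_B = 0 ⇒ q_C = 49/6 − (1/3)q_B.
Similarly q_B = 19/3 − (1/3)q_C.
Plugging q_B into C's best response: q_C = 49/6 − (1/3)(19/3 − (1/3)q_C) ⇒ (8/9)q_C = 109/18, so q_C = 6.8125.
Then q_B = 19/3 − (1/3)·6.8125 = 4.0625.

6.8125, 4.0625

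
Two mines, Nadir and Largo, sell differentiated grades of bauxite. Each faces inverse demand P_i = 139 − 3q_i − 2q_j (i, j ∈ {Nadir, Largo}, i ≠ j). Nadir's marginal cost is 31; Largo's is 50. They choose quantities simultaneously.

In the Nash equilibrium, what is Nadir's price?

Mine Nadir's profit: π = q_{Nadir}(139 − 3q_{Nadir} − 2q_{Largo}) − 31q_{Nadir}.
∂π/∂q_{Nadir} = 108 − 6q_{Nadir} − 2q_{Largo} = 0 ⇒ q_{Nadir} = 18 − (1/3)q_{Largo}.
Similarly q_{Largo} = 89/6 − (1/3)q_{Nadir}.
Solving the two reaction functions simultaneously: (1 − (−1/3)(−1/3))q_{Nadir} = 18 − (1/3)·(89/6), so (8/9)q_{Nadir} = 235/18 and q_{Nadir} = 14.6875.
Then q_{Largo} = 89/6 − (1/3)·14.6875 = 9.9375.
P_{Nadir} = 139 − 3·14.6875 − 2·9.9375 = 75.0625.

75.0625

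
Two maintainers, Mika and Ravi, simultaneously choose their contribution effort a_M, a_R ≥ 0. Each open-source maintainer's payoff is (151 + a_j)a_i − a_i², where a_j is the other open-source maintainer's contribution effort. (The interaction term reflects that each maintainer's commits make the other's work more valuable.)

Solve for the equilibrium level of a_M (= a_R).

151

Mika's payoff is (151 + a_R)a_M − a_M².
∂π/∂a_M = 151 + a_R − 2a_M = 0, so a_M = 75.5 + 0.5a_R.
Setting a_M = a_R in the reaction function: a_M = 75.5 + 0.5a_M, so a_M = 75.5 / 0.5 = 151.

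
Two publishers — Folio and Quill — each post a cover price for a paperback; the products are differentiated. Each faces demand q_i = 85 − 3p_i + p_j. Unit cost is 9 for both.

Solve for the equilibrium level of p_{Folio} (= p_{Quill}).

22.4

Folio's profit: π = (p_{Folio} − 9)(85 − 3p_{Folio} + p_{Quill}).
∂π/∂p_{Folio} = 112 − 6p_{Folio} + p_{Quill} = 0 ⇒ p_{Folio} = 56/3 + (1/6)p_{Quill}.
Setting p_{Folio} = p_{Quill} in the reaction function: p_{Folio} = 56/3 + (1/6)p_{Folio}, so p_{Folio} = (56/3) / (5/6) = 22.4.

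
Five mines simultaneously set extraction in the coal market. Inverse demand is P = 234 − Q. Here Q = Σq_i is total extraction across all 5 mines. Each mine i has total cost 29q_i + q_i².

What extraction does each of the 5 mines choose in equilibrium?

25.625

A representative mine's profit is π_i = q_i(234 − Q) − 29q_i − q_i², with Q = q_i + Σ_{j≠i} q_j.
First-order condition: 205 − 4q_i − Σ_{j≠i} q_j = 0.
Imposing symmetry (q_j = q for all j) turns Σ_{j≠i} q_j into 4q, so 205 = 8q and q = 25.625.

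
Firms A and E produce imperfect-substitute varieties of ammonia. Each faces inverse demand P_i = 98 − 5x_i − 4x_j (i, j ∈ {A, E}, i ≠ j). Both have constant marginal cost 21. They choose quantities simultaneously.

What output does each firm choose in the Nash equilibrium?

5.5

Firm A's profit: π = x_A(98 − 5x_A − 4x_E) − 21x_A.
∂π/∂x_A = 77 − 10x_A − 4x_E = 0 ⇒ x_A = 7.7 − 0.4x_E.
The game is symmetric, so in equilibrium x_E = x_A: the reaction function gives 1.4x_A = 7.7, hence x_A = 5.5.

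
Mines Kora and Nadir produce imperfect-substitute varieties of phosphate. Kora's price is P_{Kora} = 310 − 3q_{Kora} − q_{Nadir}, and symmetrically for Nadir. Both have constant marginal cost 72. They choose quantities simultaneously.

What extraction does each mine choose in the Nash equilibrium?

Mine Kora's profit: π = q_{Kora}(310 − 3q_{Kora} − q_{Nadir}) − 72q_{Kora}.
∂π/∂q_{Kora} = 238 − 6q_{Kora} − q_{Nadir} = 0 ⇒ q_{Kora} = 119/3 − (1/6)q_{Nadir}.
The game is symmetric, so in equilibrium q_{Nadir} = q_{Kora}: the reaction function gives (7/6)q_{Kora} = 119/3, hence q_{Kora} = 34.

34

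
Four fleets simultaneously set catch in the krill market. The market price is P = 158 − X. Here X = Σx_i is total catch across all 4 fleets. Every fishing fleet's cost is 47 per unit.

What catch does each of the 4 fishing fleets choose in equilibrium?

22.2

A representative fishing fleet's profit is π_i = x_i(158 − X) − 47x_i, with X = x_i + Σ_{j≠i} x_j.
First-order condition: 111 − 2x_i − Σ_{j≠i} x_j = 0.
With identical fishing fleets, set every x_j = x: then 111 − 2x − 3x = 0, i.e. x = 111/5 = 22.2.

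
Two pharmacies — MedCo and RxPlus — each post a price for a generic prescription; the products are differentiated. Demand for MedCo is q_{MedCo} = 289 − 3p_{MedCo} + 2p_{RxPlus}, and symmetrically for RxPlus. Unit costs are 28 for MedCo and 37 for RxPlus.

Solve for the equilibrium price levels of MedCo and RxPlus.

94.9375, 98.3125

MedCo's profit: π = (p_{MedCo} − 28)(289 − 3p_{MedCo} + 2p_{RxPlus}).
∂π/∂p_{MedCo} = 373 − 6p_{MedCo} + 2p_{RxPlus} = 0 ⇒ p_{MedCo} = 373/6 + (1/3)p_{RxPlus}.
Similarly p_{RxPlus} = 200/3 + (1/3)p_{MedCo}.
Solving the two reaction functions simultaneously: (1 − (1/3)(1/3))p_{MedCo} = 373/6 + (1/3)·(200/3), so (8/9)p_{MedCo} = 1519/18 and p_{MedCo} = 94.9375.
Then p_{RxPlus} = 200/3 + (1/3)·94.9375 = 98.3125.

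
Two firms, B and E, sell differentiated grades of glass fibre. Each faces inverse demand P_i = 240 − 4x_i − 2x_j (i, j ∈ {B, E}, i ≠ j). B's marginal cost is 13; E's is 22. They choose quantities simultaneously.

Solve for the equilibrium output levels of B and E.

Firm B's profit: π = x_B(240 − 4x_B − 2x_E) − 13x_B.
∂π/∂x_B = 227 − 8x_B − 2x_E = 0 ⇒ x_B = 28.375 − 0.25x_E.
Similarly x_E = 27.25 − 0.25x_B.
Plugging x_E into B's best response: x_B = 28.375 − 0.25(27.25 − 0.25x_B) ⇒ 0.9375x_B = 21.5625, so x_B = 23.
Then x_E = 27.25 − 0.25·23 = 21.5.

23, 21.5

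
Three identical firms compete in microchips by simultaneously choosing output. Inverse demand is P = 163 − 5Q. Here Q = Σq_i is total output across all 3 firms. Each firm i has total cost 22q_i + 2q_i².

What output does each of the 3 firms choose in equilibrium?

5.875

A representative firm's profit is π_i = q_i(163 − 5Q) − 22q_i − 2q_i², with Q = q_i + Σ_{j≠i} q_j.
First-order condition: 141 − 14q_i − 5Σ_{j≠i} q_j = 0.
With identical firms, set every q_j = q: then 141 − 14q − 10q = 0, i.e. q = 141/24 = 5.875.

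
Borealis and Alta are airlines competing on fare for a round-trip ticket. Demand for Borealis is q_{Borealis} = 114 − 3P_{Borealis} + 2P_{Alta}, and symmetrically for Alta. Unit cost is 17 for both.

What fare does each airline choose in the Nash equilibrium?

Borealis's profit: π = (P_{Borealis} − 17)(114 − 3P_{Borealis} + 2P_{Alta}).
∂π/∂P_{Borealis} = 165 − 6P_{Borealis} + 2P_{Alta} = 0 ⇒ P_{Borealis} = 27.5 + (1/3)P_{Alta}.
The game is symmetric, so in equilibrium P_{Alta} = P_{Borealis}: the reaction function gives (2/3)P_{Borealis} = 27.5, hence P_{Borealis} = 41.25.

41.25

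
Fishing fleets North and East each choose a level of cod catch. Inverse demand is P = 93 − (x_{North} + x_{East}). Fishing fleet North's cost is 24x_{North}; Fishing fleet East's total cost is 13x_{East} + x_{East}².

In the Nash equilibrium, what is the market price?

Fishing fleet North's profit: π = x_{North}(93 − (x_{North} + x_{East})) − 24x_{North}.
∂π/∂x_{North} = 69 − 2x_{North} − x_{East} = 0, so x_{North} = 34.5 − 0.5x_{East}.
For East: ∂π/∂x_{East} = 80 − 4x_{East} − x_{North} = 0 ⇒ x_{East} = 20 − 0.25x_{North}.
Plugging x_{East} into North's best response: x_{North} = 34.5 − 0.5(20 − 0.25x_{North}) ⇒ 0.875x_{North} = 24.5, so x_{North} = 28.
Then x_{East} = 20 − 0.25·28 = 13.
Equilibrium price: P = 93 − 41 = 52.

52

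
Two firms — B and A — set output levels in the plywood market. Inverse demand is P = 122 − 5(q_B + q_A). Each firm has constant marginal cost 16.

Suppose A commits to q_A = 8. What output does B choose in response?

Firm B's profit: π = q_B(122 − 5(q_B + q_A)) − 16q_B.
∂π/∂q_B = 106 − 10q_B − 5q_A = 0, so q_B = 10.6 − 0.5q_A.
At q_A = 8: q_B = 10.6 − 0.5·8 = 6.6.

6.6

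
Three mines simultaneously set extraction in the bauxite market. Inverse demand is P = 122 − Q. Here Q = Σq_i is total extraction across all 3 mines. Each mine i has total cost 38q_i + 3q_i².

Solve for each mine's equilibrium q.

A representative mine's profit is π_i = q_i(122 − Q) − 38q_i − 3q_i², with Q = q_i + Σ_{j≠i} q_j.
First-order condition: 84 − 8q_i − Σ_{j≠i} q_j = 0.
With identical mines, set every q_j = q: then 84 − 8q − 2q = 0, i.e. q = 84/10 = 8.4.

8.4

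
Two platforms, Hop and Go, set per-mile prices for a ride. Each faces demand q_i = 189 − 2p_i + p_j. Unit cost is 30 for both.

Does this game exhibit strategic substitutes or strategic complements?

Hop's profit: π = (p_{Hop} − 30)(189 − 2p_{Hop} + p_{Go}).
∂π/∂p_{Hop} = 249 − 4p_{Hop} + p_{Go} = 0 ⇒ p_{Hop} = 62.25 + 0.25p_{Go}.
The best-response slope dp_{Hop}/dp_{Go} = 0.25 > 0: the reaction function is upward-sloping, so the choices are strategic complements.

strategic complements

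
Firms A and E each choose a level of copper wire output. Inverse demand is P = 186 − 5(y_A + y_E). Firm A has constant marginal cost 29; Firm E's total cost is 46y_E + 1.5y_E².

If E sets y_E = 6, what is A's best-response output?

Firm A's profit: π = y_A(186 − 5(y_A + y_E)) − 29y_A.
∂π/∂y_A = 157 − 10y_A − 5y_E = 0, so y_A = 15.7 − 0.5y_E.
At y_E = 6: y_A = 15.7 − 0.5·6 = 12.7.

12.7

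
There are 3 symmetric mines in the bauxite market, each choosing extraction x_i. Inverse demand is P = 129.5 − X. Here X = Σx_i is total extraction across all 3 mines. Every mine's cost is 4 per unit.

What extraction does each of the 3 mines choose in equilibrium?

A representative mine's profit is π_i = x_i(129.5 − X) − 4x_i, with X = x_i + Σ_{j≠i} x_j.
First-order condition: 125.5 − 2x_i − Σ_{j≠i} x_j = 0.
Imposing symmetry (x_j = x for all j) turns Σ_{j≠i} x_j into 2x, so 125.5 = 4x and x = 31.375.

31.375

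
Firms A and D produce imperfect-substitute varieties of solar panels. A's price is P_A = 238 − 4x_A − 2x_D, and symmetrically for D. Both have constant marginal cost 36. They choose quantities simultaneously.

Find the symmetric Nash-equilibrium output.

20.2

Firm A's profit: π = x_A(238 − 4x_A − 2x_D) − 36x_A.
∂π/∂x_A = 202 − 8x_A − 2x_D = 0 ⇒ x_A = 25.25 − 0.25x_D.
By symmetry x_D = x_A; substituting into the reaction function, 1.25x_A = 25.25 and x_A = 20.2.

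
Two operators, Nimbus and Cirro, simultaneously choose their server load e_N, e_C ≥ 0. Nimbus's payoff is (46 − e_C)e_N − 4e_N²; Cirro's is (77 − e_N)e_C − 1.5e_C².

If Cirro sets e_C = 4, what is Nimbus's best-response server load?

5.25

Expanding Nimbus's payoff: 46e_N − e_Ce_N − 4e_N².
∂π/∂e_N = 46 − e_C − 8e_N = 0, so e_N = 5.75 − 0.125e_C.
At e_C = 4: e_N = 5.75 − 0.125·4 = 5.25.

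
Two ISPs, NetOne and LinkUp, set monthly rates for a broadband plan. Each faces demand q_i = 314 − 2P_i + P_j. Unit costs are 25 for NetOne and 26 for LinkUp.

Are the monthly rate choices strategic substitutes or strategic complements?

NetOne's profit: π = (P_{NetOne} − 25)(314 − 2P_{NetOne} + P_{LinkUp}).
∂π/∂P_{NetOne} = 364 − 4P_{NetOne} + P_{LinkUp} = 0 ⇒ P_{NetOne} = 91 + 0.25P_{LinkUp}.
The best-response slope dP_{NetOne}/dP_{LinkUp} = 0.25 > 0: the reaction function is upward-sloping, so the choices are strategic complements.

strategic complements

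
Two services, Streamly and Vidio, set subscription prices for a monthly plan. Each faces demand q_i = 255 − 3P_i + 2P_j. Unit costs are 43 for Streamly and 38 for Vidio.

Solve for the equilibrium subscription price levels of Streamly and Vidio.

95.0625, 93.1875

Streamly's profit: π = (P_{Streamly} − 43)(255 − 3P_{Streamly} + 2P_{Vidio}).
∂π/∂P_{Streamly} = 384 − 6P_{Streamly} + 2P_{Vidio} = 0 ⇒ P_{Streamly} = 64 + (1/3)P_{Vidio}.
Similarly P_{Vidio} = 61.5 + (1/3)P_{Streamly}.
Solving the two reaction functions simultaneously: (1 − (1/3)(1/3))P_{Streamly} = 64 + (1/3)·61.5, so (8/9)P_{Streamly} = 84.5 and P_{Streamly} = 95.0625.
Then P_{Vidio} = 61.5 + (1/3)·95.0625 = 93.1875.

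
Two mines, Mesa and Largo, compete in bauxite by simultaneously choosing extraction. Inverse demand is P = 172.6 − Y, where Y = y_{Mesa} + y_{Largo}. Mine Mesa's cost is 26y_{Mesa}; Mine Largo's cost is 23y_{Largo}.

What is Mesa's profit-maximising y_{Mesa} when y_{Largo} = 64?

Mine Mesa's profit: π = y_{Mesa}(172.6 − (y_{Mesa} + y_{Largo})) − 26y_{Mesa}.
∂π/∂y_{Mesa} = 146.6 − 2y_{Mesa} − y_{Largo} = 0, so y_{Mesa} = 73.3 − 0.5y_{Largo}.
At y_{Largo} = 64: y_{Mesa} = 73.3 − 0.5·64 = 41.3.

41.3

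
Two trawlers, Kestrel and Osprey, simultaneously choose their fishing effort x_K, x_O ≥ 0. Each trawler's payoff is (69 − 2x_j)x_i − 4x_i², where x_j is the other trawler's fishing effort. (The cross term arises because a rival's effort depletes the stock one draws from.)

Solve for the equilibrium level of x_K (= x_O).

6.9

Kestrel's payoff is (69 − 2x_O)x_K − 4x_K².
∂π/∂x_K = 69 − 2x_O − 8x_K = 0, so x_K = 8.625 − 0.25x_O.
By symmetry x_O = x_K; substituting into the reaction function, 1.25x_K = 8.625 and x_K = 6.9.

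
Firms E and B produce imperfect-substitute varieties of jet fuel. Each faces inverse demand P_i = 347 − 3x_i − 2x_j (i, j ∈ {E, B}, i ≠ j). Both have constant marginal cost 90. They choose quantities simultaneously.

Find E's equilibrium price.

186.375

Firm E's profit: π = x_E(347 − 3x_E − 2x_B) − 90x_E.
∂π/∂x_E = 257 − 6x_E − 2x_B = 0 ⇒ x_E = 257/6 − (1/3)x_B.
The game is symmetric, so in equilibrium x_B = x_E: the reaction function gives (4/3)x_E = 257/6, hence x_E = 32.125.
P_E = 347 − 3·32.125 − 2·32.125 = 186.375.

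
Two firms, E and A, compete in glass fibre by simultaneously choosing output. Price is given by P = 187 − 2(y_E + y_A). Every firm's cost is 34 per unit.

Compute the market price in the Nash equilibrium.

Firm E's profit: π = y_E(187 − 2(y_E + y_A)) − 34y_E.
∂π/∂y_E = 153 − 4y_E − 2y_A = 0, so y_E = 38.25 − 0.5y_A.
Setting y_E = y_A in the reaction function: y_E = 38.25 − 0.5y_E, so y_E = 38.25 / 1.5 = 25.5.
Equilibrium price: P = 187 − 2·51 = 85.

85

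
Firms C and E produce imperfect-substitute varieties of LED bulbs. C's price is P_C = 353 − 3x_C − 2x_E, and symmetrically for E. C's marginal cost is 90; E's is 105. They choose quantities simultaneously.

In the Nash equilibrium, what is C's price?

191.4375

Firm C's profit: π = x_C(353 − 3x_C − 2x_E) − 90x_C.
∂π/∂x_C = 263 − 6x_C − 2x_E = 0 ⇒ x_C = 263/6 − (1/3)x_E.
Similarly x_E = 124/3 − (1/3)x_C.
Solving the two reaction functions simultaneously: (1 − (−1/3)(−1/3))x_C = 263/6 − (1/3)·(124/3), so (8/9)x_C = 541/18 and x_C = 33.8125.
Then x_E = 124/3 − (1/3)·33.8125 = 30.0625.
P_C = 353 − 3·33.8125 − 2·30.0625 = 191.4375.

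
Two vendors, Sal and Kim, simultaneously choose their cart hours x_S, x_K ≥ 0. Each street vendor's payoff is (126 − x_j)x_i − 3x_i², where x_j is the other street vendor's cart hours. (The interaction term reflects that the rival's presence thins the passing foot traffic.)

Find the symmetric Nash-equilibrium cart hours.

Sal's payoff is (126 − x_K)x_S − 3x_S².
∂π/∂x_S = 126 − x_K − 6x_S = 0, so x_S = 21 − (1/6)x_K.
By symmetry x_K = x_S; substituting into the reaction function, (7/6)x_S = 21 and x_S = 18.

18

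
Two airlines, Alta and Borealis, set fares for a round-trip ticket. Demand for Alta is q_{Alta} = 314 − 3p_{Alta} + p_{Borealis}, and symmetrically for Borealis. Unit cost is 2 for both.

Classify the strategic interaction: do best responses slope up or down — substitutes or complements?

strategic complements

Alta's profit: π = (p_{Alta} − 2)(314 − 3p_{Alta} + p_{Borealis}).
∂π/∂p_{Alta} = 320 − 6p_{Alta} + p_{Borealis} = 0 ⇒ p_{Alta} = 160/3 + (1/6)p_{Borealis}.
The best-response slope dp_{Alta}/dp_{Borealis} = 1/6 > 0: the reaction function is upward-sloping, so the choices are strategic complements.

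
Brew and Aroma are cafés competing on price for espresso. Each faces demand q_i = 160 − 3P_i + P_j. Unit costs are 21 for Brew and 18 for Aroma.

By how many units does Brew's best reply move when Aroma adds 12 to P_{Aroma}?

2

Brew's profit: π = (P_{Brew} − 21)(160 − 3P_{Brew} + P_{Aroma}).
∂π/∂P_{Brew} = 223 − 6P_{Brew} + P_{Aroma} = 0 ⇒ P_{Brew} = 223/6 + (1/6)P_{Aroma}.
The reaction-function slope is 1/6, so a 12-unit rise in P_{Aroma} moves P_{Brew} by 1/6 × 12 = 2. Brew's best response rises — the actions are strategic complements.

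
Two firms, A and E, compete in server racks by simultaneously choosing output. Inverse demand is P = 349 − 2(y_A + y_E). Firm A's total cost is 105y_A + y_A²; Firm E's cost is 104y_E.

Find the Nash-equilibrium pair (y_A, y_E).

24.3, 49.1

Firm A's profit: π = y_A(349 − 2(y_A + y_E)) − 105y_A − y_A².
∂π/∂y_A = 244 − 6y_A − 2y_E = 0, so y_A = 122/3 − (1/3)y_E.
For E: ∂π/∂y_E = 245 − 4y_E − 2y_A = 0 ⇒ y_E = 61.25 − 0.5y_A.
Solving the two reaction functions simultaneously: (1 − (−1/3)(−0.5))y_A = 122/3 − (1/3)·61.25, so (5/6)y_A = 20.25 and y_A = 24.3.
Then y_E = 61.25 − 0.5·24.3 = 49.1.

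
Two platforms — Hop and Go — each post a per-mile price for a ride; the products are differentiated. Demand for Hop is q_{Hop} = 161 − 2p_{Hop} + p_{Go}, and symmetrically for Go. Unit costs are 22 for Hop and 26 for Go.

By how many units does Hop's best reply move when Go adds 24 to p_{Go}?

6

Hop's profit: π = (p_{Hop} − 22)(161 − 2p_{Hop} + p_{Go}).
∂π/∂p_{Hop} = 205 − 4p_{Hop} + p_{Go} = 0 ⇒ p_{Hop} = 51.25 + 0.25p_{Go}.
The reaction-function slope is 0.25, so a 24-unit rise in p_{Go} moves p_{Hop} by 0.25 × 24 = 6. Hop's best response rises — the actions are strategic complements.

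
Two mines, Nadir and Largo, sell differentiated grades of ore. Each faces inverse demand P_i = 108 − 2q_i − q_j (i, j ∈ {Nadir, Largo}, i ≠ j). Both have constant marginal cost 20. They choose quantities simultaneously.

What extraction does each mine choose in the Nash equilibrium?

17.6

Mine Nadir's profit: π = q_{Nadir}(108 − 2q_{Nadir} − q_{Largo}) − 20q_{Nadir}.
∂π/∂q_{Nadir} = 88 − 4q_{Nadir} − q_{Largo} = 0 ⇒ q_{Nadir} = 22 − 0.25q_{Largo}.
By symmetry q_{Largo} = q_{Nadir}; substituting into the reaction function, 1.25q_{Nadir} = 22 and q_{Nadir} = 17.6.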